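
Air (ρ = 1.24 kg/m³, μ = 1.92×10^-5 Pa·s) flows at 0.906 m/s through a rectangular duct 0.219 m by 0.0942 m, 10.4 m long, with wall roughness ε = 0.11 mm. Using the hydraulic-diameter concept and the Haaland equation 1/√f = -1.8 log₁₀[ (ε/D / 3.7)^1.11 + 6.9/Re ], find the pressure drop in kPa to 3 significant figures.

ΔP ≈ 0.00137 kPa

Hydraulic diameter D_h = 4A/P = 4·(0.219·0.0942)/(2·(0.219+0.0942)) = 0.08252/0.6264 = 0.1317 m.
Re = ρVD_h/μ = 1.24·0.906·0.1317/1.92e-05 = 7708.
ε/D_h = 0.00011/0.1317 = 0.000835; Haaland gives 1/√f = -1.8 log₁₀[8.96e-05+0.000895] = 5.412, so f = 0.03414.
ΔP = f(L/D_h)(ρV²/2) = 0.03414·10.4/0.1317·0.5089 = 1.372 Pa.
ΔP = 0.00137 kPa.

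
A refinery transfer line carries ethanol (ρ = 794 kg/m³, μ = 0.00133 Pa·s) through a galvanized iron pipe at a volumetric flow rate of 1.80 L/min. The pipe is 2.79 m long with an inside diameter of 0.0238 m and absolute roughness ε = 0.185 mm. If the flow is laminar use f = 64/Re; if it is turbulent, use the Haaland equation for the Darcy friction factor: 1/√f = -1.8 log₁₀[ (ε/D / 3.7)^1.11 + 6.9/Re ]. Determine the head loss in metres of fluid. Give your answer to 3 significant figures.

Q = 1.80 L/min = 1.80/60000 = 3e-05 m³/s.
Cross-sectional area A = πD²/4 = π(0.0238)²/4 = 0.0004449 m²; mean velocity V = Q/A = 3e-05/0.0004449 = 0.06743 m/s.
Reynolds number Re = ρVD/μ = 794 · 0.06743 · 0.0238 / 0.00133 = 958.1.
Re < 2300 → laminar flow, so f = 64/Re = 64/958.1 = 0.0668 (the turbulent correlation is not needed).
Darcy-Weisbach: ΔP = f(L/D)(ρV²/2) = 0.0668·(2.79/0.0238)·(794·0.06743²/2) = 0.0668·117.2·1.805 = 14.14 Pa.
Head loss h_f = ΔP/(ρg) = 14.14/(794·9.81) = 0.00181 m.

h_f ≈ 0.00181 m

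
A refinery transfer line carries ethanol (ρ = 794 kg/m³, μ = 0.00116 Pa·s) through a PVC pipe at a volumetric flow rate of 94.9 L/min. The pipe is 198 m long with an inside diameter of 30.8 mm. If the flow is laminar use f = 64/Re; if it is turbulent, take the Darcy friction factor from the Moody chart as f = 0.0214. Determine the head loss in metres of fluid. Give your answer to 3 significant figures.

h_f ≈ 31.6 m

Q = 94.9 L/min = 94.9/60000 = 0.001582 m³/s.
Cross-sectional area A = πD²/4 = π(0.0308)²/4 = 0.0007451 m²; mean velocity V = Q/A = 0.001582/0.0007451 = 2.123 m/s.
Reynolds number Re = ρVD/μ = 794 · 2.123 · 0.0308 / 0.00116 = 4.475e+04.
Re > 4000 → turbulent; use the Moody-chart value f = 0.0214.
Darcy-Weisbach: ΔP = f(L/D)(ρV²/2) = 0.0214·(198/0.0308)·(794·2.123²/2) = 0.0214·6429·1789 = 2.461e+05 Pa.
Head loss h_f = ΔP/(ρg) = 2.461e+05/(794·9.81) = 31.6 m.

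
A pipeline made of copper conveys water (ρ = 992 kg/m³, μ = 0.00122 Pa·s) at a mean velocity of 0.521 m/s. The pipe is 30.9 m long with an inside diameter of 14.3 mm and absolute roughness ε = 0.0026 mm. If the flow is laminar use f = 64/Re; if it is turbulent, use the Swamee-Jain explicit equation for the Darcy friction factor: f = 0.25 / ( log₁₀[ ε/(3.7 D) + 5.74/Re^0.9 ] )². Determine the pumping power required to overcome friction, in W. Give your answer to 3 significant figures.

P ≈ 0.876 W

Reynolds number Re = ρVD/μ = 992 · 0.521 · 0.0143 / 0.00122 = 6058.
Re > 4000 → turbulent. Relative roughness ε/D = 2.6e-06/0.0143 = 0.000182. Swamee-Jain: f = 0.25/(log₁₀[0.000182/3.7 + 5.74/6058^0.9])² = 0.25/(log₁₀[4.91e-05 + 0.00226])² = 0.25/(-2.636)² = 0.03598.
Darcy-Weisbach: ΔP = f(L/D)(ρV²/2) = 0.03598·(30.9/0.0143)·(992·0.521²/2) = 0.03598·2161·134.6 = 1.047e+04 Pa.
Q = V·A = 0.521·0.0001606 = 8.368e-05 m³/s.
Pumping power P = QΔP = 8.368e-05·1.047e+04 = 0.8759 W = 0.876 W.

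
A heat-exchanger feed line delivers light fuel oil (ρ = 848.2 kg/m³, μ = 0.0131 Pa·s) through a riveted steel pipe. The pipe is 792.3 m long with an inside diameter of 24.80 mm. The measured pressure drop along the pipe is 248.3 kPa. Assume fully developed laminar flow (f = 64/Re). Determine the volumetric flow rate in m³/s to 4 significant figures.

Q ≈ 2.221×10^-4 m³/s

For laminar flow, f = 64/Re with Re = ρVD/μ, so Darcy-Weisbach reduces to ΔP = 32μLV/D². Solving for V: V = ΔP·D²/(32μL) = 2.483e+05·(0.0248)²/(32·0.0131·792.3) = 0.4598 m/s.
Check: Re = ρVD/μ = 848.2·0.4598·0.0248/0.0131 = 738.3 < 2300, so the laminar assumption holds.
Q = V·A = 0.4598·(π/4·0.0248²) = 0.0002221 m³/s = 2.221×10^-4 m³/s.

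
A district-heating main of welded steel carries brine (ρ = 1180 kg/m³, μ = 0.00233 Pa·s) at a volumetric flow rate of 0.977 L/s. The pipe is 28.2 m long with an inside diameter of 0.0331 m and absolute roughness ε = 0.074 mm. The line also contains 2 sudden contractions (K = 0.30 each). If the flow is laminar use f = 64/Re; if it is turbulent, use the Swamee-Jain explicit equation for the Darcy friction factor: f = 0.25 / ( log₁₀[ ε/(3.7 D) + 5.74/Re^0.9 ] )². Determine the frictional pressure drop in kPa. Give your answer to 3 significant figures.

ΔP ≈ 20.4 kPa

Q = 0.977 L/s = 0.977/1000 = 0.000977 m³/s.
Cross-sectional area A = πD²/4 = π(0.0331)²/4 = 0.0008605 m²; mean velocity V = Q/A = 0.000977/0.0008605 = 1.135 m/s.
Reynolds number Re = ρVD/μ = 1180 · 1.135 · 0.0331 / 0.00233 = 1.903e+04.
Re > 4000 → turbulent. Relative roughness ε/D = 7.4e-05/0.0331 = 0.00224. Swamee-Jain: f = 0.25/(log₁₀[0.00224/3.7 + 5.74/1.903e+04^0.9])² = 0.25/(log₁₀[0.000604 + 0.000808])² = 0.25/(-2.85)² = 0.03078.
Total minor-loss coefficient ΣK = 2·0.3 = 0.6.
ΔP = [f·L/D + ΣK]·(ρV²/2) = [0.03078·28.2/0.0331 + 0.6]·(1180·1.135²/2) = [26.22 + 0.6]·760.6 = 2.04e+04 Pa.
ΔP = 2.04e+04 Pa = 20.4 kPa.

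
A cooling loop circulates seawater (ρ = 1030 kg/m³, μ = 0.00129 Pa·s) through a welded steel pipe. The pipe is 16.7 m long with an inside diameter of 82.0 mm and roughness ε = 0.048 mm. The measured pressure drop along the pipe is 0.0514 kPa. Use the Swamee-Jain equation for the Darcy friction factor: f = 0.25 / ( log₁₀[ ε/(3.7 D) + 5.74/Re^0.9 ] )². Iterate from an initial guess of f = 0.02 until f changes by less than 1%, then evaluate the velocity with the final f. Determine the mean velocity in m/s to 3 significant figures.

Rearranging Darcy-Weisbach: V = √(2·ΔP·D/(f·L·ρ)). With ε/D = 4.8e-05/0.082 = 0.000585, iterate starting from f = 0.02:
  f = 0.02 → V = √(2·51.4·0.082/(0.02·16.7·1030)) = 0.1565 m/s; Re = ρVD/μ = 1.025e+04; f → 0.03179
  f = 0.03179 → V = 0.1242 m/s; Re = 8130; f → 0.03373
  f = 0.03373 → V = 0.1205 m/s; Re = 7891; f → 0.034
Converged (Δf/f < 1%). With the final f = 0.034: V = √(2·51.4·0.082/(0.034·16.7·1030)) = 0.1201 m/s.

V ≈ 0.120 m/s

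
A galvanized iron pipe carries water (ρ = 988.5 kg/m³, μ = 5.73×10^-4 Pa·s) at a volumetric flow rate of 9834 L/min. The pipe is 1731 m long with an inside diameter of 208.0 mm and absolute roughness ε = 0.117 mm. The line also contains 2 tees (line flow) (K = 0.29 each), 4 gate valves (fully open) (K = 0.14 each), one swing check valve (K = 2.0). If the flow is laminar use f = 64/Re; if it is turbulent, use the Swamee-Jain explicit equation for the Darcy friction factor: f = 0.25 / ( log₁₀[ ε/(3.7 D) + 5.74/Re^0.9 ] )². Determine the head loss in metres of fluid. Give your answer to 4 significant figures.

h_f ≈ 176.4 m

Q = 9834 L/min = 9834/60000 = 0.1639 m³/s.
Cross-sectional area A = πD²/4 = π(0.208)²/4 = 0.03398 m²; mean velocity V = Q/A = 0.1639/0.03398 = 4.824 m/s.
Reynolds number Re = ρVD/μ = 988.5 · 4.824 · 0.208 / 0.000573 = 1.731e+06.
Re > 4000 → turbulent. Relative roughness ε/D = 0.000117/0.208 = 0.000563. Swamee-Jain: f = 0.25/(log₁₀[0.000563/3.7 + 5.74/1.731e+06^0.9])² = 0.25/(log₁₀[0.000152 + 1.39e-05])² = 0.25/(-3.78)² = 0.0175.
Total minor-loss coefficient ΣK = 2·0.29 + 4·0.14 + 1·2 = 3.14.
ΔP = [f·L/D + ΣK]·(ρV²/2) = [0.0175·1731/0.208 + 3.14]·(988.5·4.824²/2) = [145.6 + 3.14]·1.15e+04 = 1.711e+06 Pa.
Head loss h_f = ΔP/(ρg) = 1.711e+06/(988.5·9.81) = 176.4 m.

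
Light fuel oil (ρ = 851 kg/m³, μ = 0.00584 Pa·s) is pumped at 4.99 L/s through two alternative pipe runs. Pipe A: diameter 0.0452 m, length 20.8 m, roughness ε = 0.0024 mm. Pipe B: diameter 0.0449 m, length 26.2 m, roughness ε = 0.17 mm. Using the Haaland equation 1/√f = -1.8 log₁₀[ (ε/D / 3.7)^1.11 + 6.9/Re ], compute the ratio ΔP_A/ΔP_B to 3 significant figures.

ΔP_A/ΔP_B ≈ 0.610

Pipe A: V = Q/A = 0.00499/0.001605 = 3.11 m/s; Re = 2.048e+04; ε/D = 5.31e-05; Haaland → f = 0.02567; ΔP_A = f(L/D)(ρV²/2) = 4.862e+04 Pa.
Pipe B: V = Q/A = 0.00499/0.001583 = 3.152 m/s; Re = 2.062e+04; ε/D = 0.00379; Haaland → f = 0.03234; ΔP_B = f(L/D)(ρV²/2) = 7.976e+04 Pa.
ΔP_A/ΔP_B = 4.862e+04/7.976e+04 = 0.610.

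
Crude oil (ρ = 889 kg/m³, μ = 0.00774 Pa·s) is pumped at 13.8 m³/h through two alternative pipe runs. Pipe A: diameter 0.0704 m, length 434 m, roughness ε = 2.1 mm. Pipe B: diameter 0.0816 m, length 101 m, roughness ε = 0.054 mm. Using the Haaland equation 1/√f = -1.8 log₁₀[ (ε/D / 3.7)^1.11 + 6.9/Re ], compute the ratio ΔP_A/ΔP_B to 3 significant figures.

Pipe A: V = Q/A = 0.003833/0.003893 = 0.9848 m/s; Re = 7963; ε/D = 0.0298; Haaland → f = 0.06091; ΔP_A = f(L/D)(ρV²/2) = 1.619e+05 Pa.
Pipe B: V = Q/A = 0.003833/0.00523 = 0.733 m/s; Re = 6870; ε/D = 0.000662; Haaland → f = 0.03501; ΔP_B = f(L/D)(ρV²/2) = 1.035e+04 Pa.
ΔP_A/ΔP_B = 1.619e+05/1.035e+04 = 15.6.

ΔP_A/ΔP_B ≈ 15.6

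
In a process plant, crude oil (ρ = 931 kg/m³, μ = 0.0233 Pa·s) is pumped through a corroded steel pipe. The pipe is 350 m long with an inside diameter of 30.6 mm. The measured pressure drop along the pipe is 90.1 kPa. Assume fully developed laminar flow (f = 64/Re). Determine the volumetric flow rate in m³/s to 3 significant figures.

For laminar flow, f = 64/Re with Re = ρVD/μ, so Darcy-Weisbach reduces to ΔP = 32μLV/D². Solving for V: V = ΔP·D²/(32μL) = 9.01e+04·(0.0306)²/(32·0.0233·350) = 0.3233 m/s.
Check: Re = ρVD/μ = 931·0.3233·0.0306/0.0233 = 395.3 < 2300, so the laminar assumption holds.
Q = V·A = 0.3233·(π/4·0.0306²) = 0.0002378 m³/s = 2.38×10^-4 m³/s.

Q ≈ 2.38×10^-4 m³/s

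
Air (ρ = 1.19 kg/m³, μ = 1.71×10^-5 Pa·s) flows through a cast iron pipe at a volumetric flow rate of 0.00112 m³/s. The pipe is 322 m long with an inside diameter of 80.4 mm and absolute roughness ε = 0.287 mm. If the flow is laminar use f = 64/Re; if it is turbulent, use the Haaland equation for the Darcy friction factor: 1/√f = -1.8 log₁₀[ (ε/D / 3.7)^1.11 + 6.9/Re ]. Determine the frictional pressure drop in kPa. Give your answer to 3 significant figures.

ΔP ≈ 0.00601 kPa

Cross-sectional area A = πD²/4 = π(0.0804)²/4 = 0.005077 m²; mean velocity V = Q/A = 0.00112/0.005077 = 0.2206 m/s.
Reynolds number Re = ρVD/μ = 1.19 · 0.2206 · 0.0804 / 1.71e-05 = 1234.
Re < 2300 → laminar flow, so f = 64/Re = 64/1234 = 0.05185 (the turbulent correlation is not needed).
Darcy-Weisbach: ΔP = f(L/D)(ρV²/2) = 0.05185·(322/0.0804)·(1.19·0.2206²/2) = 0.05185·4005·0.02896 = 6.013 Pa.
ΔP = 6.013 Pa = 0.00601 kPa.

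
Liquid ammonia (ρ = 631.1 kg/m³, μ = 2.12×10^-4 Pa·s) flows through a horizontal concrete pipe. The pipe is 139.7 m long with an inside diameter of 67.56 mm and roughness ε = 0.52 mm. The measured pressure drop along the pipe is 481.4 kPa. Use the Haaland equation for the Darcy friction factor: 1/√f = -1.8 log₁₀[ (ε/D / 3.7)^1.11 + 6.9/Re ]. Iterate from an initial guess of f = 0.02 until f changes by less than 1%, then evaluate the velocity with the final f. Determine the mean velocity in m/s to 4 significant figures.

Rearranging Darcy-Weisbach: V = √(2·ΔP·D/(f·L·ρ)). With ε/D = 0.00052/0.06756 = 0.0077, iterate starting from f = 0.02:
  f = 0.02 → V = √(2·4.814e+05·0.06756/(0.02·139.7·631.1)) = 6.074 m/s; Re = ρVD/μ = 1.222e+06; f → 0.03488
  f = 0.03488 → V = 4.599 m/s; Re = 9.249e+05; f → 0.0349
Converged (Δf/f < 1%). With the final f = 0.0349: V = √(2·4.814e+05·0.06756/(0.0349·139.7·631.1)) = 4.598 m/s.

V ≈ 4.598 m/s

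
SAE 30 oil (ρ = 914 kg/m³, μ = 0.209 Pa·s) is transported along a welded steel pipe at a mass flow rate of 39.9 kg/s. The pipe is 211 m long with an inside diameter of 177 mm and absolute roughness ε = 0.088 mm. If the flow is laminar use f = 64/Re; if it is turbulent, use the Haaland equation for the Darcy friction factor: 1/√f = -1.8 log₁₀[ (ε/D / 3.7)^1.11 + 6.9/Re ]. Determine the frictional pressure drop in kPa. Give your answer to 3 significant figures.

A = πD²/4 = π(0.177)²/4 = 0.02461 m²; mean velocity V = ṁ/(ρA) = 39.9/(914 · 0.02461) = 1.774 m/s.
Reynolds number Re = ρVD/μ = 914 · 1.774 · 0.177 / 0.209 = 1373.
Re < 2300 → laminar flow, so f = 64/Re = 64/1373 = 0.0466 (the turbulent correlation is not needed).
Darcy-Weisbach: ΔP = f(L/D)(ρV²/2) = 0.0466·(211/0.177)·(914·1.774²/2) = 0.0466·1192·1438 = 7.991e+04 Pa.
ΔP = 7.991e+04 Pa = 79.9 kPa.

ΔP ≈ 79.9 kPa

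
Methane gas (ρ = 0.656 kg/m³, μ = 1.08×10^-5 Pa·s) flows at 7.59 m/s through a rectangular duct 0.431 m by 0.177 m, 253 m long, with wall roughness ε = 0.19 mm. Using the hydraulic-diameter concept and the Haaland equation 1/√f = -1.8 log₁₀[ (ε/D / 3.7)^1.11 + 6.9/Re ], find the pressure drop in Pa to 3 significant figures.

ΔP ≈ 396 Pa

Hydraulic diameter D_h = 4A/P = 4·(0.431·0.177)/(2·(0.431+0.177)) = 0.3051/1.216 = 0.2509 m.
Re = ρVD_h/μ = 0.656·7.59·0.2509/1.08e-05 = 1.157e+05.
ε/D_h = 0.00019/0.2509 = 0.000757; Haaland gives 1/√f = -1.8 log₁₀[8.04e-05+5.96e-05] = 6.937, so f = 0.02078.
ΔP = f(L/D_h)(ρV²/2) = 0.02078·253/0.2509·18.9 = 395.9 Pa.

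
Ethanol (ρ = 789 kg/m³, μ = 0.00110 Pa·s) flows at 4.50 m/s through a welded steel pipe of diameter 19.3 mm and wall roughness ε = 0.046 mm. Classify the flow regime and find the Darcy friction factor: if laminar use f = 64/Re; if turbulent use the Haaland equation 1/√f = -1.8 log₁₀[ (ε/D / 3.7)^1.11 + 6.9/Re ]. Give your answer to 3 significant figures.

Re = ρVD/μ = 789·4.5·0.0193/0.0011 = 6.23e+04.
Re > 4000 → turbulent. ε/D = 4.6e-05/0.0193 = 0.00238; Haaland: 1/√f = -1.8 log₁₀[0.000287 + 0.000111] = 6.121, so f = 0.02669.

f ≈ 0.0267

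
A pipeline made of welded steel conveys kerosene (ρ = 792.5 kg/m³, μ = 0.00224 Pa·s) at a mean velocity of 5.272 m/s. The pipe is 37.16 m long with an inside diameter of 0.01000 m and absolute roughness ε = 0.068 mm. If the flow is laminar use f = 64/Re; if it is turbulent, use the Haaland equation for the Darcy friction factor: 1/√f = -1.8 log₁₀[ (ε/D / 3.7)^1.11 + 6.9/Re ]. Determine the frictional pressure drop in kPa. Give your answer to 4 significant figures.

Reynolds number Re = ρVD/μ = 792.5 · 5.272 · 0.01 / 0.00224 = 1.865e+04.
Re > 4000 → turbulent. Relative roughness ε/D = 6.8e-05/0.01 = 0.0068. Haaland: 1/√f = -1.8 log₁₀[(0.0068/3.7)^1.11 + 6.9/1.865e+04] = -1.8 log₁₀[0.000919 + 0.00037] = 5.202, so f = 0.03696.
Darcy-Weisbach: ΔP = f(L/D)(ρV²/2) = 0.03696·(37.16/0.01)·(792.5·5.272²/2) = 0.03696·3716·1.101e+04 = 1.513e+06 Pa.
ΔP = 1.513e+06 Pa = 1513 kPa.

ΔP ≈ 1513 kPa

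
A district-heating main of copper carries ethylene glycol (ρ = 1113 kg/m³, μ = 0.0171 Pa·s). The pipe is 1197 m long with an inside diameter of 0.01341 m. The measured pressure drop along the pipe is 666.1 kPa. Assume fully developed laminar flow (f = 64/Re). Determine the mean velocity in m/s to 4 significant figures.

For laminar flow, f = 64/Re with Re = ρVD/μ, so Darcy-Weisbach reduces to ΔP = 32μLV/D². Solving for V: V = ΔP·D²/(32μL) = 6.661e+05·(0.01341)²/(32·0.0171·1197) = 0.1829 m/s.
Check: Re = ρVD/μ = 1113·0.1829·0.01341/0.0171 = 159.6 < 2300, so the laminar assumption holds.

V ≈ 0.1829 m/s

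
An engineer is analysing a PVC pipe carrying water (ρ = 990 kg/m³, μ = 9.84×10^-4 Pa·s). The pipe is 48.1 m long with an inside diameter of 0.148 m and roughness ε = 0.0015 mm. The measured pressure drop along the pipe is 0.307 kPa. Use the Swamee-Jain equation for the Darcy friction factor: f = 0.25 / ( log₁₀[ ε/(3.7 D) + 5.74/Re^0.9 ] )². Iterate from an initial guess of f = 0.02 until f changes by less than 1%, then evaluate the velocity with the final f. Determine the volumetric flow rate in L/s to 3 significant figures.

Rearranging Darcy-Weisbach: V = √(2·ΔP·D/(f·L·ρ)). With ε/D = 1.5e-06/0.148 = 1.01e-05, iterate starting from f = 0.02:
  f = 0.02 → V = √(2·307·0.148/(0.02·48.1·990)) = 0.3089 m/s; Re = ρVD/μ = 4.6e+04; f → 0.0212
  f = 0.0212 → V = 0.3 m/s; Re = 4.468e+04; f → 0.02134
Converged (Δf/f < 1%). With the final f = 0.02134: V = √(2·307·0.148/(0.02134·48.1·990)) = 0.2991 m/s.
Q = V·A = 0.2991·(π/4·0.148²) = 0.005145 m³/s = 5.14 L/s.

Q ≈ 5.14 L/s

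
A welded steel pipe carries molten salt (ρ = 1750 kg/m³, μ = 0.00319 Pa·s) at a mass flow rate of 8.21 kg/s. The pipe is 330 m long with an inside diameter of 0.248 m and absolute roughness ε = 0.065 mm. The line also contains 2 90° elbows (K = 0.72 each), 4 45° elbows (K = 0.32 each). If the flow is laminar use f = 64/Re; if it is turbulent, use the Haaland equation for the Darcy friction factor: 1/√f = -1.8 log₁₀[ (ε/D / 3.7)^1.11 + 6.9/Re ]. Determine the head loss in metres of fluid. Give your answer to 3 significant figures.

A = πD²/4 = π(0.248)²/4 = 0.04831 m²; mean velocity V = ṁ/(ρA) = 8.21/(1750 · 0.04831) = 0.09712 m/s.
Reynolds number Re = ρVD/μ = 1750 · 0.09712 · 0.248 / 0.00319 = 1.321e+04.
Re > 4000 → turbulent. Relative roughness ε/D = 6.5e-05/0.248 = 0.000262. Haaland: 1/√f = -1.8 log₁₀[(0.000262/3.7)^1.11 + 6.9/1.321e+04] = -1.8 log₁₀[2.48e-05 + 0.000522] = 5.872, so f = 0.02901.
Total minor-loss coefficient ΣK = 2·0.72 + 4·0.32 = 2.72.
ΔP = [f·L/D + ΣK]·(ρV²/2) = [0.02901·330/0.248 + 2.72]·(1750·0.09712²/2) = [38.6 + 2.72]·8.253 = 341 Pa.
Head loss h_f = ΔP/(ρg) = 341/(1750·9.81) = 0.0199 m.

h_f ≈ 0.0199 m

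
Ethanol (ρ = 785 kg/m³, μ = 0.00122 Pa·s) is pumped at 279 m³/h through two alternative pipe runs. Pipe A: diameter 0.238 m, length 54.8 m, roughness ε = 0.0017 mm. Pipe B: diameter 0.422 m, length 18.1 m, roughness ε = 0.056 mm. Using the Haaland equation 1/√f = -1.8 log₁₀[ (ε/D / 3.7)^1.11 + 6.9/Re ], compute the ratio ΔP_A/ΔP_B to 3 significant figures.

ΔP_A/ΔP_B ≈ 45.5

Pipe A: V = Q/A = 0.0775/0.04449 = 1.742 m/s; Re = 2.668e+05; ε/D = 7.14e-06; Haaland → f = 0.01472; ΔP_A = f(L/D)(ρV²/2) = 4036 Pa.
Pipe B: V = Q/A = 0.0775/0.1399 = 0.5541 m/s; Re = 1.505e+05; ε/D = 0.000133; Haaland → f = 0.01717; ΔP_B = f(L/D)(ρV²/2) = 88.72 Pa.
ΔP_A/ΔP_B = 4036/88.72 = 45.5.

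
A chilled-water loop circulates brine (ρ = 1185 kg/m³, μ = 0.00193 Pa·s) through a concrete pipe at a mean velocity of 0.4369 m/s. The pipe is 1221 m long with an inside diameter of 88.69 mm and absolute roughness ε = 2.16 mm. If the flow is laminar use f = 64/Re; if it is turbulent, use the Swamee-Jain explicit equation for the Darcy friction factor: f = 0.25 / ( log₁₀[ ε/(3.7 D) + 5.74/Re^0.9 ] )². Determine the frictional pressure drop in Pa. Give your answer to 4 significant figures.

Reynolds number Re = ρVD/μ = 1185 · 0.4369 · 0.08869 / 0.00193 = 2.379e+04.
Re > 4000 → turbulent. Relative roughness ε/D = 0.00216/0.08869 = 0.0244. Swamee-Jain: f = 0.25/(log₁₀[0.0244/3.7 + 5.74/2.379e+04^0.9])² = 0.25/(log₁₀[0.00658 + 0.000661])² = 0.25/(-2.14)² = 0.05459.
Darcy-Weisbach: ΔP = f(L/D)(ρV²/2) = 0.05459·(1221/0.08869)·(1185·0.4369²/2) = 0.05459·1.377e+04·113.1 = 8.499e+04 Pa.

ΔP ≈ 84990 Pa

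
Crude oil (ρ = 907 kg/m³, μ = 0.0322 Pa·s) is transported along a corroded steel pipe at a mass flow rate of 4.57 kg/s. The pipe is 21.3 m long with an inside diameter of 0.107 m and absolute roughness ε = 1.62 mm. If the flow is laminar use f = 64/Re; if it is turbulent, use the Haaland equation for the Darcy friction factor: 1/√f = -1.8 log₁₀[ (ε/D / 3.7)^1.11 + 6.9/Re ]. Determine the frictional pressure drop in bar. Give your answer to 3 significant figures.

A = πD²/4 = π(0.107)²/4 = 0.008992 m²; mean velocity V = ṁ/(ρA) = 4.57/(907 · 0.008992) = 0.5603 m/s.
Reynolds number Re = ρVD/μ = 907 · 0.5603 · 0.107 / 0.0322 = 1689.
Re < 2300 → laminar flow, so f = 64/Re = 64/1689 = 0.0379 (the turbulent correlation is not needed).
Darcy-Weisbach: ΔP = f(L/D)(ρV²/2) = 0.0379·(21.3/0.107)·(907·0.5603²/2) = 0.0379·199.1·142.4 = 1074 Pa.
ΔP = 1074 Pa = 0.0107 bar.

ΔP ≈ 0.0107 bar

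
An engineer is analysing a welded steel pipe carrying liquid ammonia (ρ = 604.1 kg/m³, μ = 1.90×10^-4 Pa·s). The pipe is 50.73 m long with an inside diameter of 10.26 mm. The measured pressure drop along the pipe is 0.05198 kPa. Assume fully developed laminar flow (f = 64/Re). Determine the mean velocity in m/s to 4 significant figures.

For laminar flow, f = 64/Re with Re = ρVD/μ, so Darcy-Weisbach reduces to ΔP = 32μLV/D². Solving for V: V = ΔP·D²/(32μL) = 51.98·(0.01026)²/(32·0.00019·50.73) = 0.01774 m/s.
Check: Re = ρVD/μ = 604.1·0.01774·0.01026/0.00019 = 578.7 < 2300, so the laminar assumption holds.

V ≈ 0.01774 m/s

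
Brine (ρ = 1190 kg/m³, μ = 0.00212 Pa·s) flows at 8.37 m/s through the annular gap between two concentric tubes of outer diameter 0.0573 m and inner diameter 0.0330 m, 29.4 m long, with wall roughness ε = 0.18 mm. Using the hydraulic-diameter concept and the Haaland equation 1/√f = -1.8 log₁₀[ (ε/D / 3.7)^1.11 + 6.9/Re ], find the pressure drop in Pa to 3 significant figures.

ΔP ≈ 1.76×10^6 Pa

Hydraulic diameter D_h = 4A/P = D_o - D_i = 0.0573 - 0.033 = 0.0243 m.
Re = ρVD_h/μ = 1190·8.37·0.0243/0.00212 = 1.142e+05.
ε/D_h = 0.00018/0.0243 = 0.00741; Haaland gives 1/√f = -1.8 log₁₀[0.00101+6.04e-05] = 5.346, so f = 0.03499.
ΔP = f(L/D_h)(ρV²/2) = 0.03499·29.4/0.0243·4.168e+04 = 1.764e+06 Pa.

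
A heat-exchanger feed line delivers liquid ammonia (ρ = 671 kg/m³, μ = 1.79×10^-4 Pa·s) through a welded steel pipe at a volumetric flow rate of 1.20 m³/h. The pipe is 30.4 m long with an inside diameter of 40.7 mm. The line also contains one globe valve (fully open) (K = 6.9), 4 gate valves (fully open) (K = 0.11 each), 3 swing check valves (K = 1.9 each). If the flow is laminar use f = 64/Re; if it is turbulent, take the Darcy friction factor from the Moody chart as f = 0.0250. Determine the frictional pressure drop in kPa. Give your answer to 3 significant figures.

ΔP ≈ 0.698 kPa

Q = 1.20 m³/h = 1.20/3600 = 0.0003333 m³/s.
Cross-sectional area A = πD²/4 = π(0.0407)²/4 = 0.001301 m²; mean velocity V = Q/A = 0.0003333/0.001301 = 0.2562 m/s.
Reynolds number Re = ρVD/μ = 671 · 0.2562 · 0.0407 / 0.000179 = 3.909e+04.
Re > 4000 → turbulent; use the Moody-chart value f = 0.0250.
Total minor-loss coefficient ΣK = 1·6.9 + 4·0.11 + 3·1.9 = 13.
ΔP = [f·L/D + ΣK]·(ρV²/2) = [0.025·30.4/0.0407 + 13]·(671·0.2562²/2) = [18.67 + 13]·22.02 = 698.4 Pa.
ΔP = 698.4 Pa = 0.698 kPa.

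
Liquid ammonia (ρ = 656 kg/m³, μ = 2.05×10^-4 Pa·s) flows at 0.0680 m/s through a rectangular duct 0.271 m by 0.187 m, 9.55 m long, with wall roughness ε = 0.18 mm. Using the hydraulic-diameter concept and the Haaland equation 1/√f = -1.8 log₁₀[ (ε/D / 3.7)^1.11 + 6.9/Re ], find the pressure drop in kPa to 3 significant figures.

Hydraulic diameter D_h = 4A/P = 4·(0.271·0.187)/(2·(0.271+0.187)) = 0.2027/0.916 = 0.2213 m.
Re = ρVD_h/μ = 656·0.068·0.2213/0.000205 = 4.815e+04.
ε/D_h = 0.00018/0.2213 = 0.000813; Haaland gives 1/√f = -1.8 log₁₀[8.7e-05+0.000143] = 6.548, so f = 0.02332.
ΔP = f(L/D_h)(ρV²/2) = 0.02332·9.55/0.2213·1.517 = 1.527 Pa.
ΔP = 0.00153 kPa.

ΔP ≈ 0.00153 kPa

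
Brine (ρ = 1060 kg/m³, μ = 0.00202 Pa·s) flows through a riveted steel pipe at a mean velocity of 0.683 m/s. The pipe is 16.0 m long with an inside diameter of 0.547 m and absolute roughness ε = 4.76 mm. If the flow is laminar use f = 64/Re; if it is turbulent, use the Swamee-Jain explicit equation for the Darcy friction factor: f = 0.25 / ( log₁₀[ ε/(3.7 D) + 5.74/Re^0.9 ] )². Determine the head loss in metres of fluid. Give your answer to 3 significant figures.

Reynolds number Re = ρVD/μ = 1060 · 0.683 · 0.547 / 0.00202 = 1.96e+05.
Re > 4000 → turbulent. Relative roughness ε/D = 0.00476/0.547 = 0.0087. Swamee-Jain: f = 0.25/(log₁₀[0.0087/3.7 + 5.74/1.96e+05^0.9])² = 0.25/(log₁₀[0.00235 + 9.9e-05])² = 0.25/(-2.611)² = 0.03668.
Darcy-Weisbach: ΔP = f(L/D)(ρV²/2) = 0.03668·(16/0.547)·(1060·0.683²/2) = 0.03668·29.25·247.2 = 265.3 Pa.
Head loss h_f = ΔP/(ρg) = 265.3/(1060·9.81) = 0.0255 m.

h_f ≈ 0.0255 m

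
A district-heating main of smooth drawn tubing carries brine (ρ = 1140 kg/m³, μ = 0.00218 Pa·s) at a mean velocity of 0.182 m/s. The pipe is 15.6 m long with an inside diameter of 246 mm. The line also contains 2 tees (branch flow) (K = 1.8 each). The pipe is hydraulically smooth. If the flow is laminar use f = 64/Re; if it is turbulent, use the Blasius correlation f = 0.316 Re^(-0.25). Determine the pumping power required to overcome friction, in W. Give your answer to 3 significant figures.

P ≈ 0.853 W

Reynolds number Re = ρVD/μ = 1140 · 0.182 · 0.246 / 0.00218 = 2.341e+04.
Re > 4000 → turbulent. Smooth-pipe (Blasius): f = 0.316 Re^(-0.25) = 0.316/(2.341e+04)^0.25 = 0.02555.
Total minor-loss coefficient ΣK = 2·1.8 = 3.6.
ΔP = [f·L/D + ΣK]·(ρV²/2) = [0.02555·15.6/0.246 + 3.6]·(1140·0.182²/2) = [1.62 + 3.6]·18.88 = 98.56 Pa.
Q = V·A = 0.182·0.04753 = 0.00865 m³/s.
Pumping power P = QΔP = 0.00865·98.56 = 0.8525 W = 0.853 W.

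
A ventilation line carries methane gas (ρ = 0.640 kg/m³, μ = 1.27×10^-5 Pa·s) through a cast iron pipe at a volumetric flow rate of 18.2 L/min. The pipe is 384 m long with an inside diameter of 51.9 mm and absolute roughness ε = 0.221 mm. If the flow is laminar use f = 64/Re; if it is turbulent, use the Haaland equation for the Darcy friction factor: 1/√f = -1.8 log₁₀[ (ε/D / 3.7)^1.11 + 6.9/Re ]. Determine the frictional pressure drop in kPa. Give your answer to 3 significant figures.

Q = 18.2 L/min = 18.2/60000 = 0.0003033 m³/s.
Cross-sectional area A = πD²/4 = π(0.0519)²/4 = 0.002116 m²; mean velocity V = Q/A = 0.0003033/0.002116 = 0.1434 m/s.
Reynolds number Re = ρVD/μ = 0.64 · 0.1434 · 0.0519 / 1.27e-05 = 375.
Re < 2300 → laminar flow, so f = 64/Re = 64/375 = 0.1707 (the turbulent correlation is not needed).
Darcy-Weisbach: ΔP = f(L/D)(ρV²/2) = 0.1707·(384/0.0519)·(0.64·0.1434²/2) = 0.1707·7399·0.006579 = 8.307 Pa.
ΔP = 8.307 Pa = 0.00831 kPa.

ΔP ≈ 0.00831 kPa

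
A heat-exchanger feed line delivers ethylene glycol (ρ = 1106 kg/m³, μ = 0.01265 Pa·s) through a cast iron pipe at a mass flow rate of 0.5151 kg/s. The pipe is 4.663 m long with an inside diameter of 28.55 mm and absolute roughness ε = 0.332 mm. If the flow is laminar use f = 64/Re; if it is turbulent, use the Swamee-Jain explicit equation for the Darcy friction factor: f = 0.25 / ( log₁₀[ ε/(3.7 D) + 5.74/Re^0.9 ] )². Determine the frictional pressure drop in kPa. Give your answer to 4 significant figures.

ΔP ≈ 1.685 kPa

A = πD²/4 = π(0.02855)²/4 = 0.0006402 m²; mean velocity V = ṁ/(ρA) = 0.5151/(1106 · 0.0006402) = 0.7275 m/s.
Reynolds number Re = ρVD/μ = 1106 · 0.7275 · 0.02855 / 0.0126 = 1816.
Re < 2300 → laminar flow, so f = 64/Re = 64/1816 = 0.03524 (the turbulent correlation is not needed).
Darcy-Weisbach: ΔP = f(L/D)(ρV²/2) = 0.03524·(4.663/0.02855)·(1106·0.7275²/2) = 0.03524·163.3·292.7 = 1685 Pa.
ΔP = 1685 Pa = 1.685 kPa.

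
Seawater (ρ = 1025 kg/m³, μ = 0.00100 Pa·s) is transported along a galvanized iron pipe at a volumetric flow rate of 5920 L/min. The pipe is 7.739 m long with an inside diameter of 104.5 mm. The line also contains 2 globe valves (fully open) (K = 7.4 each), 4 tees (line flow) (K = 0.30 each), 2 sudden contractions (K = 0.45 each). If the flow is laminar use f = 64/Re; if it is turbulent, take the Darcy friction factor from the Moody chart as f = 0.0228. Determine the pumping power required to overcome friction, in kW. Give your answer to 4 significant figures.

Q = 5920 L/min = 5920/60000 = 0.09867 m³/s.
Cross-sectional area A = πD²/4 = π(0.1045)²/4 = 0.008577 m²; mean velocity V = Q/A = 0.09867/0.008577 = 11.5 m/s.
Reynolds number Re = ρVD/μ = 1025 · 11.5 · 0.1045 / 0.001 = 1.232e+06.
Re > 4000 → turbulent; use the Moody-chart value f = 0.0228.
Total minor-loss coefficient ΣK = 2·7.4 + 4·0.3 + 2·0.45 = 16.9.
ΔP = [f·L/D + ΣK]·(ρV²/2) = [0.0228·7.739/0.1045 + 16.9]·(1025·11.5²/2) = [1.689 + 16.9]·6.783e+04 = 1.261e+06 Pa.
Pumping power P = QΔP = 0.09867·1.261e+06 = 124400 W = 124.4 kW.

P ≈ 124.4 kW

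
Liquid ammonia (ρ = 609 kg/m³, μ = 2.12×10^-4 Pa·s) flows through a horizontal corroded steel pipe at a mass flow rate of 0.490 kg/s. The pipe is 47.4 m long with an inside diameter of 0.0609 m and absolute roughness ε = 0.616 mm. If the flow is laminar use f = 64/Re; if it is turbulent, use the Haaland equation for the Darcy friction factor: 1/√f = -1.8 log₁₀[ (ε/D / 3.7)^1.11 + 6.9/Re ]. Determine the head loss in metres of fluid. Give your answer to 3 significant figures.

A = πD²/4 = π(0.0609)²/4 = 0.002913 m²; mean velocity V = ṁ/(ρA) = 0.49/(609 · 0.002913) = 0.2762 m/s.
Reynolds number Re = ρVD/μ = 609 · 0.2762 · 0.0609 / 0.000212 = 4.832e+04.
Re > 4000 → turbulent. Relative roughness ε/D = 0.000616/0.0609 = 0.0101. Haaland: 1/√f = -1.8 log₁₀[(0.0101/3.7)^1.11 + 6.9/4.832e+04] = -1.8 log₁₀[0.00143 + 0.000143] = 5.047, so f = 0.03926.
Darcy-Weisbach: ΔP = f(L/D)(ρV²/2) = 0.03926·(47.4/0.0609)·(609·0.2762²/2) = 0.03926·778.3·23.23 = 709.9 Pa.
Head loss h_f = ΔP/(ρg) = 709.9/(609·9.81) = 0.119 m.

h_f ≈ 0.119 m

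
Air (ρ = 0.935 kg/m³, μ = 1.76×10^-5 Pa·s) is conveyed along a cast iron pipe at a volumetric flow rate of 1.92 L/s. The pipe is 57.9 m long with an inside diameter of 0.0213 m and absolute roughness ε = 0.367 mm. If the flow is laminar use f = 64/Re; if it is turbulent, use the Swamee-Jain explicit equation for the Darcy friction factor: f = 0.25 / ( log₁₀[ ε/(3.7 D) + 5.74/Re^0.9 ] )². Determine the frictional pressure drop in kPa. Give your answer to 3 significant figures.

Q = 1.92 L/s = 1.92/1000 = 0.00192 m³/s.
Cross-sectional area A = πD²/4 = π(0.0213)²/4 = 0.0003563 m²; mean velocity V = Q/A = 0.00192/0.0003563 = 5.388 m/s.
Reynolds number Re = ρVD/μ = 0.935 · 5.388 · 0.0213 / 1.76e-05 = 6097.
Re > 4000 → turbulent. Relative roughness ε/D = 0.000367/0.0213 = 0.0172. Swamee-Jain: f = 0.25/(log₁₀[0.0172/3.7 + 5.74/6097^0.9])² = 0.25/(log₁₀[0.00466 + 0.00225])² = 0.25/(-2.161)² = 0.05355.
Darcy-Weisbach: ΔP = f(L/D)(ρV²/2) = 0.05355·(57.9/0.0213)·(0.935·5.388²/2) = 0.05355·2718·13.57 = 1976 Pa.
ΔP = 1976 Pa = 1.98 kPa.

ΔP ≈ 1.98 kPa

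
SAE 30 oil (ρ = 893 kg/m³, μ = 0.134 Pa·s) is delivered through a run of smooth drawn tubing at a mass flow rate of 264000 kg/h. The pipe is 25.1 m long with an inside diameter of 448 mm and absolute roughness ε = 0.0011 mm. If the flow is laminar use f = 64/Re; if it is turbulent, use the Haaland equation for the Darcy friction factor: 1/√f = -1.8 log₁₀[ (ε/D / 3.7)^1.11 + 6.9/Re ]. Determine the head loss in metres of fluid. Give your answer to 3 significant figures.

h_f ≈ 0.0319 m

ṁ = 264000 kg/h = 264000/3600 = 73.33 kg/s.
A = πD²/4 = π(0.448)²/4 = 0.1576 m²; mean velocity V = ṁ/(ρA) = 73.33/(893 · 0.1576) = 0.521 m/s.
Reynolds number Re = ρVD/μ = 893 · 0.521 · 0.448 / 0.134 = 1555.
Re < 2300 → laminar flow, so f = 64/Re = 64/1555 = 0.04115 (the turbulent correlation is not needed).
Darcy-Weisbach: ΔP = f(L/D)(ρV²/2) = 0.04115·(25.1/0.448)·(893·0.521²/2) = 0.04115·56.03·121.2 = 279.4 Pa.
Head loss h_f = ΔP/(ρg) = 279.4/(893·9.81) = 0.0319 m.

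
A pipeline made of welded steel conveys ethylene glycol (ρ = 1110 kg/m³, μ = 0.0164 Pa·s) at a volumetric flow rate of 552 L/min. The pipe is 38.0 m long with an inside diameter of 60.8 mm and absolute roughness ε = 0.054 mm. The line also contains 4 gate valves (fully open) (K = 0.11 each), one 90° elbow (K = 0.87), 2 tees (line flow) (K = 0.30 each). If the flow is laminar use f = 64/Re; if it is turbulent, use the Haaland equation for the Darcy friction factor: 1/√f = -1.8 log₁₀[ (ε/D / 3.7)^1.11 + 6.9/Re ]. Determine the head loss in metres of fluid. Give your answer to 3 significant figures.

h_f ≈ 10.6 m

Q = 552 L/min = 552/60000 = 0.0092 m³/s.
Cross-sectional area A = πD²/4 = π(0.0608)²/4 = 0.002903 m²; mean velocity V = Q/A = 0.0092/0.002903 = 3.169 m/s.
Reynolds number Re = ρVD/μ = 1110 · 3.169 · 0.0608 / 0.0164 = 1.304e+04.
Re > 4000 → turbulent. Relative roughness ε/D = 5.4e-05/0.0608 = 0.000888. Haaland: 1/√f = -1.8 log₁₀[(0.000888/3.7)^1.11 + 6.9/1.304e+04] = -1.8 log₁₀[9.6e-05 + 0.000529] = 5.767, so f = 0.03006.
Total minor-loss coefficient ΣK = 4·0.11 + 1·0.87 + 2·0.3 = 1.91.
ΔP = [f·L/D + ΣK]·(ρV²/2) = [0.03006·38/0.0608 + 1.91]·(1110·3.169²/2) = [18.79 + 1.91]·5573 = 1.154e+05 Pa.
Head loss h_f = ΔP/(ρg) = 1.154e+05/(1110·9.81) = 10.6 m.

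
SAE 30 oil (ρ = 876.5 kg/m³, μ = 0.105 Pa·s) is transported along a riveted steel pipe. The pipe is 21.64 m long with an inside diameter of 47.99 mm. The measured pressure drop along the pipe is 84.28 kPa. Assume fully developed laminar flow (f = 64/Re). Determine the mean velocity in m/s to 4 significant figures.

For laminar flow, f = 64/Re with Re = ρVD/μ, so Darcy-Weisbach reduces to ΔP = 32μLV/D². Solving for V: V = ΔP·D²/(32μL) = 8.428e+04·(0.04799)²/(32·0.105·21.64) = 2.669 m/s.
Check: Re = ρVD/μ = 876.5·2.669·0.04799/0.105 = 1069 < 2300, so the laminar assumption holds.

V ≈ 2.669 m/s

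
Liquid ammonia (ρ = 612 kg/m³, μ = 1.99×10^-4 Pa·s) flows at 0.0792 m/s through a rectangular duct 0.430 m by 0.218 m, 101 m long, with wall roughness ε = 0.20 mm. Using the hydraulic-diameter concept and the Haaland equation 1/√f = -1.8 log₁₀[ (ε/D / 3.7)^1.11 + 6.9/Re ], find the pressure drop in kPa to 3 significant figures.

Hydraulic diameter D_h = 4A/P = 4·(0.43·0.218)/(2·(0.43+0.218)) = 0.375/1.296 = 0.2893 m.
Re = ρVD_h/μ = 612·0.0792·0.2893/0.000199 = 7.047e+04.
ε/D_h = 0.0002/0.2893 = 0.000691; Haaland gives 1/√f = -1.8 log₁₀[7.27e-05+9.79e-05] = 6.783, so f = 0.02174.
ΔP = f(L/D_h)(ρV²/2) = 0.02174·101/0.2893·1.919 = 14.57 Pa.
ΔP = 0.0146 kPa.

ΔP ≈ 0.0146 kPa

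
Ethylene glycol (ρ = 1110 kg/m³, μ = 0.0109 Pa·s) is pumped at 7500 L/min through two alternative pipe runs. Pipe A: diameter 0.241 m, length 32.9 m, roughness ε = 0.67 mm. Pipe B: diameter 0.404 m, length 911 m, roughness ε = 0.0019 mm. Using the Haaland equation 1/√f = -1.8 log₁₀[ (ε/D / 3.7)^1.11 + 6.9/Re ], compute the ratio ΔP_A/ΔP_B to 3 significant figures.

Pipe A: V = Q/A = 0.125/0.04562 = 2.74 m/s; Re = 6.725e+04; ε/D = 0.00278; Haaland → f = 0.02745; ΔP_A = f(L/D)(ρV²/2) = 1.561e+04 Pa.
Pipe B: V = Q/A = 0.125/0.1282 = 0.9751 m/s; Re = 4.012e+04; ε/D = 4.7e-06; Haaland → f = 0.02179; ΔP_B = f(L/D)(ρV²/2) = 2.593e+04 Pa.
ΔP_A/ΔP_B = 1.561e+04/2.593e+04 = 0.602.

ΔP_A/ΔP_B ≈ 0.602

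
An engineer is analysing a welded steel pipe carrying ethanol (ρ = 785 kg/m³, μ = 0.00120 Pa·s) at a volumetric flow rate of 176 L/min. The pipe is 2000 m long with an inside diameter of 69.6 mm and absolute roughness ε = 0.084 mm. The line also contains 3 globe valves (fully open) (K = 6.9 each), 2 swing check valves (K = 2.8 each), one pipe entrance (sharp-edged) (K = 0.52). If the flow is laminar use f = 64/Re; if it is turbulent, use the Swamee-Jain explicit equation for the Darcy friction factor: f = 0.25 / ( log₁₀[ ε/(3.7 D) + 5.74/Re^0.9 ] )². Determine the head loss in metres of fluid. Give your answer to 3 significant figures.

h_f ≈ 23.4 m

Q = 176 L/min = 176/60000 = 0.002933 m³/s.
Cross-sectional area A = πD²/4 = π(0.0696)²/4 = 0.003805 m²; mean velocity V = Q/A = 0.002933/0.003805 = 0.771 m/s.
Reynolds number Re = ρVD/μ = 785 · 0.771 · 0.0696 / 0.0012 = 3.51e+04.
Re > 4000 → turbulent. Relative roughness ε/D = 8.4e-05/0.0696 = 0.00121. Swamee-Jain: f = 0.25/(log₁₀[0.00121/3.7 + 5.74/3.51e+04^0.9])² = 0.25/(log₁₀[0.000326 + 0.000466])² = 0.25/(-3.101)² = 0.02599.
Total minor-loss coefficient ΣK = 3·6.9 + 2·2.8 + 1·0.52 = 26.8.
ΔP = [f·L/D + ΣK]·(ρV²/2) = [0.02599·2000/0.0696 + 26.8]·(785·0.771²/2) = [746.9 + 26.8]·233.3 = 1.805e+05 Pa.
Head loss h_f = ΔP/(ρg) = 1.805e+05/(785·9.81) = 23.4 m.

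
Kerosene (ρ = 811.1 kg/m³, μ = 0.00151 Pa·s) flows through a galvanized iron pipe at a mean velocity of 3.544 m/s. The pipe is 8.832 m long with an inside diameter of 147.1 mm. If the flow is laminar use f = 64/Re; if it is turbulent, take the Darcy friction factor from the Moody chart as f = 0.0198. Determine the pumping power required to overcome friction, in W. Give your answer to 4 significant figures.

P ≈ 364.7 W

Reynolds number Re = ρVD/μ = 811.1 · 3.544 · 0.1471 / 0.00151 = 2.8e+05.
Re > 4000 → turbulent; use the Moody-chart value f = 0.0198.
Darcy-Weisbach: ΔP = f(L/D)(ρV²/2) = 0.0198·(8.832/0.1471)·(811.1·3.544²/2) = 0.0198·60.04·5094 = 6055 Pa.
Q = V·A = 3.544·0.01699 = 0.06023 m³/s.
Pumping power P = QΔP = 0.06023·6055 = 364.71 W = 364.7 W.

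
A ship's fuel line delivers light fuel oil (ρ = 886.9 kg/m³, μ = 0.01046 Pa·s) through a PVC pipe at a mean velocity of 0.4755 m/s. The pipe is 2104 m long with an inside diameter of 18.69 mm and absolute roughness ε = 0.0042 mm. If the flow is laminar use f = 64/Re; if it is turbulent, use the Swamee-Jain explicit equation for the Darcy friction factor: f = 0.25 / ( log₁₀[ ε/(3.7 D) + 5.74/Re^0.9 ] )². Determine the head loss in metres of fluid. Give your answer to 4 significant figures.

h_f ≈ 110.2 m

Reynolds number Re = ρVD/μ = 886.9 · 0.4755 · 0.01869 / 0.0105 = 753.5.
Re < 2300 → laminar flow, so f = 64/Re = 64/753.5 = 0.08493 (the turbulent correlation is not needed).
Darcy-Weisbach: ΔP = f(L/D)(ρV²/2) = 0.08493·(2104/0.01869)·(886.9·0.4755²/2) = 0.08493·1.126e+05·100.3 = 9.586e+05 Pa.
Head loss h_f = ΔP/(ρg) = 9.586e+05/(886.9·9.81) = 110.2 m.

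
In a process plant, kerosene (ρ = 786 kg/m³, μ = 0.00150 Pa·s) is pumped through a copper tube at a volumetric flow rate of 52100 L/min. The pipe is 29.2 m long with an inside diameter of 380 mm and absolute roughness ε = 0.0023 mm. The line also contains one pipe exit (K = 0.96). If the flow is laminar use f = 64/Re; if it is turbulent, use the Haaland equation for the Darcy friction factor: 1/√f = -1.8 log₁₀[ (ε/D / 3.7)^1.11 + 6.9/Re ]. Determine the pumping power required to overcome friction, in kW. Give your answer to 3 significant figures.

P ≈ 36.0 kW

Q = 52100 L/min = 52100/60000 = 0.8683 m³/s.
Cross-sectional area A = πD²/4 = π(0.38)²/4 = 0.1134 m²; mean velocity V = Q/A = 0.8683/0.1134 = 7.656 m/s.
Reynolds number Re = ρVD/μ = 786 · 7.656 · 0.38 / 0.0015 = 1.525e+06.
Re > 4000 → turbulent. Relative roughness ε/D = 2.3e-06/0.38 = 6.05e-06. Haaland: 1/√f = -1.8 log₁₀[(6.05e-06/3.7)^1.11 + 6.9/1.525e+06] = -1.8 log₁₀[3.78e-07 + 4.53e-06] = 9.557, so f = 0.01095.
Total minor-loss coefficient ΣK = 1·0.96 = 0.96.
ΔP = [f·L/D + ΣK]·(ρV²/2) = [0.01095·29.2/0.38 + 0.96]·(786·7.656²/2) = [0.8413 + 0.96]·2.304e+04 = 4.15e+04 Pa.
Pumping power P = QΔP = 0.8683·4.15e+04 = 36030 W = 36.0 kW.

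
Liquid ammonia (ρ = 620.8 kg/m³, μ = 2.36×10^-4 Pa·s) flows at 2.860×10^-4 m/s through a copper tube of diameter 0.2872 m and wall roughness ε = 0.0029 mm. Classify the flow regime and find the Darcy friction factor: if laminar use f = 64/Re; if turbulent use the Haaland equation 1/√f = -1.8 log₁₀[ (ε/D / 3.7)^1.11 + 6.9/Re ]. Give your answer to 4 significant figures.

Re = ρVD/μ = 620.8·0.000286·0.2872/0.000236 = 216.1.
Re < 2300 → laminar, so f = 64/Re = 0.2962 (roughness is irrelevant in laminar flow).

f ≈ 0.2962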